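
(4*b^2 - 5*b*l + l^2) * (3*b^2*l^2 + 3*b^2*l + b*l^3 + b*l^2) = 12*b^4*l^2 + 12*b^4*l - 11*b^3*l^3 - 11*b^3*l^2 - 2*b^2*l^4 - 2*b^2*l^3 + b*l^5 + b*l^4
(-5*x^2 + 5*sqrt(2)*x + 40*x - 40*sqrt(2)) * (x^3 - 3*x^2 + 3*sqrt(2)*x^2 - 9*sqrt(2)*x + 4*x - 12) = -5*x^5 - 10*sqrt(2)*x^4 + 55*x^4 - 110*x^3 + 110*sqrt(2)*x^3 - 220*sqrt(2)*x^2 - 110*x^2 - 220*sqrt(2)*x + 240*x + 480*sqrt(2)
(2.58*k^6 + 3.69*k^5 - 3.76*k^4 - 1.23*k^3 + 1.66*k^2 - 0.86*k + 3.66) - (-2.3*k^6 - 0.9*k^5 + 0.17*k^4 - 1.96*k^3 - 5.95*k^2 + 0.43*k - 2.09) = 4.88*k^6 + 4.59*k^5 - 3.93*k^4 + 0.73*k^3 + 7.61*k^2 - 1.29*k + 5.75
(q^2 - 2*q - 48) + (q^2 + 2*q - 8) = 2*q^2 - 56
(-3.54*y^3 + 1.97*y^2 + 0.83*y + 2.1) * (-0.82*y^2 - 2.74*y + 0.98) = 2.9028*y^5 + 8.0842*y^4 - 9.5476*y^3 - 2.0656*y^2 - 4.9406*y + 2.058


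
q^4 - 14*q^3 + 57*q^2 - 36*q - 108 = (q - 6)^2*(q - 3)*(q + 1)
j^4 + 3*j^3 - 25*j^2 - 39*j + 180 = (j - 3)^2*(j + 4)*(j + 5)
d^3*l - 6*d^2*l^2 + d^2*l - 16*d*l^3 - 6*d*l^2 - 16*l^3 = (d - 8*l)*(d + 2*l)*(d*l + l)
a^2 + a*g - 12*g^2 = (a - 3*g)*(a + 4*g)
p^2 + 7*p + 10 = (p + 2)*(p + 5)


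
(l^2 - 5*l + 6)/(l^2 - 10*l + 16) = (l - 3)/(l - 8)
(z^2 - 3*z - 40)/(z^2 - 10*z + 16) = (z + 5)/(z - 2)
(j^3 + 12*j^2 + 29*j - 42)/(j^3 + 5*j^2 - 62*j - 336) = (j - 1)/(j - 8)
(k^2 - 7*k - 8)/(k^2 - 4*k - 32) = (k + 1)/(k + 4)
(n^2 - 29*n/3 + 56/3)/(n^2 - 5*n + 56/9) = 3*(n - 7)/(3*n - 7)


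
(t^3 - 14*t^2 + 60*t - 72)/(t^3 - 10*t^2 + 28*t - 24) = (t - 6)/(t - 2)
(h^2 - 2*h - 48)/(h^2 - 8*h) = (h + 6)/h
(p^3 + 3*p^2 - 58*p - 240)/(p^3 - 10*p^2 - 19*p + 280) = (p + 6)/(p - 7)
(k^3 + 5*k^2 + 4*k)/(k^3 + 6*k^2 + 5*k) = (k + 4)/(k + 5)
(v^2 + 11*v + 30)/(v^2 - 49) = (v^2 + 11*v + 30)/(v^2 - 49)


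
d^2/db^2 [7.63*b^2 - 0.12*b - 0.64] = 15.2600000000000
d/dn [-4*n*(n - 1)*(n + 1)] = 4 - 12*n^2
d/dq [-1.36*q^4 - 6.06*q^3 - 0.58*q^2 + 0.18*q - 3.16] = -5.44*q^3 - 18.18*q^2 - 1.16*q + 0.18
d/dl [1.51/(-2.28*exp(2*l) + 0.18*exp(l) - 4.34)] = (6.8856*exp(l) - 0.2718)*exp(l)/(2.28*exp(2*l) - 0.18*exp(l) + 4.34)^2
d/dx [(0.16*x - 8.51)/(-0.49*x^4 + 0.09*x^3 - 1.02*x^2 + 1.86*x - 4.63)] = (0.2352*x^4 - 16.7084*x^3 + 2.4609*x^2 - 17.3604*x + 15.0878)/(0.2401*x^8 - 0.0882*x^7 + 1.0077*x^6 - 2.0064*x^5 + 5.9126*x^4 - 4.6278*x^3 + 12.9048*x^2 - 17.2236*x + 21.4369)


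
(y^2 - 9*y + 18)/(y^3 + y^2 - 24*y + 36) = (y - 6)/(y^2 + 4*y - 12)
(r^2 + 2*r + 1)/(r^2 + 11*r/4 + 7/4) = 4*(r + 1)/(4*r + 7)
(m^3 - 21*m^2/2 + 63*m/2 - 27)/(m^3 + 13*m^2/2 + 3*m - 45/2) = (m^2 - 9*m + 18)/(m^2 + 8*m + 15)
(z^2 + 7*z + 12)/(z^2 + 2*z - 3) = (z + 4)/(z - 1)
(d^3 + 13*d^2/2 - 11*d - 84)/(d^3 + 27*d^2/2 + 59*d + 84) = (2*d - 7)/(2*d + 7)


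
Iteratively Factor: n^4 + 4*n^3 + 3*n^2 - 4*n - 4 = (n + 1)*(n^3 + 3*n^2 - 4) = (n + 1)*(n + 2)*(n^2 + n - 2) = (n - 1)*(n + 1)*(n + 2)*(n + 2)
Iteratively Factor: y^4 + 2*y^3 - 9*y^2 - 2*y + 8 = (y + 1)*(y^3 + y^2 - 10*y + 8) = (y - 1)*(y + 1)*(y^2 + 2*y - 8) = (y - 1)*(y + 1)*(y + 4)*(y - 2)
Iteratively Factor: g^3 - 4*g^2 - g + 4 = (g - 4)*(g^2 - 1) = (g - 4)*(g + 1)*(g - 1)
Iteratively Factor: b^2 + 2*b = (b + 2)*(b)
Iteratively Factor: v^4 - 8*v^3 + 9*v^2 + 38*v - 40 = (v - 5)*(v^3 - 3*v^2 - 6*v + 8) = (v - 5)*(v - 4)*(v^2 + v - 2) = (v - 5)*(v - 4)*(v - 1)*(v + 2)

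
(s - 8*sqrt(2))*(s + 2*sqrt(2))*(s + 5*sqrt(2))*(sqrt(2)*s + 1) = sqrt(2)*s^4 - s^3 - 93*sqrt(2)*s^2 - 412*s - 160*sqrt(2)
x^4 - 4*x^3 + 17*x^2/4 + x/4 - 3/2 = (x - 2)*(x - 3/2)*(x - 1)*(x + 1/2)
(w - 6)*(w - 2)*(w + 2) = w^3 - 6*w^2 - 4*w + 24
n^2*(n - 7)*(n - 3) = n^4 - 10*n^3 + 21*n^2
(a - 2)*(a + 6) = a^2 + 4*a - 12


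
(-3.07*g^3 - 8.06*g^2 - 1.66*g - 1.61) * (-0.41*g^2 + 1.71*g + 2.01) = 1.2587*g^5 - 1.9451*g^4 - 19.2727*g^3 - 18.3791*g^2 - 6.0897*g - 3.2361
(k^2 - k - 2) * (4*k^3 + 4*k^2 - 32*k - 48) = 4*k^5 - 44*k^3 - 24*k^2 + 112*k + 96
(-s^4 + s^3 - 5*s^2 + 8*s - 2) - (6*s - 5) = -s^4 + s^3 - 5*s^2 + 2*s + 3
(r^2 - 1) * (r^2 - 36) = r^4 - 37*r^2 + 36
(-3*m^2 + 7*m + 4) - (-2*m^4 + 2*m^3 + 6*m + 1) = 2*m^4 - 2*m^3 - 3*m^2 + m + 3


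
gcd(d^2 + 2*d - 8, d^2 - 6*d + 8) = d - 2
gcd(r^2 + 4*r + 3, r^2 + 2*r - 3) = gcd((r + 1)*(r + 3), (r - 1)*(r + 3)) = r + 3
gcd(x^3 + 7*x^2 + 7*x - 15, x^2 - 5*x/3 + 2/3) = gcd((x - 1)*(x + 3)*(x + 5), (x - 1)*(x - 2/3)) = x - 1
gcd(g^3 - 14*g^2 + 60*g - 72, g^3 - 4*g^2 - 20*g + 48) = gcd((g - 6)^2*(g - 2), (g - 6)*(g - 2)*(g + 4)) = g^2 - 8*g + 12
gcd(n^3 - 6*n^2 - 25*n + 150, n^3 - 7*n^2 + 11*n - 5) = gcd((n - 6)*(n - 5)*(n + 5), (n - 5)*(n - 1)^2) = n - 5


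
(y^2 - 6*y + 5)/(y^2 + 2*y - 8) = (y^2 - 6*y + 5)/(y^2 + 2*y - 8)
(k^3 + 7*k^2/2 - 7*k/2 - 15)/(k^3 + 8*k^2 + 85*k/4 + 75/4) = 2*(k - 2)/(2*k + 5)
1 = 1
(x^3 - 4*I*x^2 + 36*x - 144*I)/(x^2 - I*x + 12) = (x^2 + 36)/(x + 3*I)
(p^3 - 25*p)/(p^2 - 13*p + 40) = p*(p + 5)/(p - 8)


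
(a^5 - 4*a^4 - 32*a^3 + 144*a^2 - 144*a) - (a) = a^5 - 4*a^4 - 32*a^3 + 144*a^2 - 145*a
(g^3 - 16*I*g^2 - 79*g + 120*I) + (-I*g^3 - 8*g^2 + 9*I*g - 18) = g^3 - I*g^3 - 8*g^2 - 16*I*g^2 - 79*g + 9*I*g - 18 + 120*I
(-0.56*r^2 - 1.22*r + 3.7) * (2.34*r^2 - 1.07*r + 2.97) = -1.3104*r^4 - 2.2556*r^3 + 8.3002*r^2 - 7.5824*r + 10.989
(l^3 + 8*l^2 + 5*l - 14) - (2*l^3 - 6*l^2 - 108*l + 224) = -l^3 + 14*l^2 + 113*l - 238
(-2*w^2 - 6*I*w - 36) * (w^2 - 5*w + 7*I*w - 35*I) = -2*w^4 + 10*w^3 - 20*I*w^3 + 6*w^2 + 100*I*w^2 - 30*w - 252*I*w + 1260*I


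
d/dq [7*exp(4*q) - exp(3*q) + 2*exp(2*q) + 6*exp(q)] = (28*exp(3*q) - 3*exp(2*q) + 4*exp(q) + 6)*exp(q)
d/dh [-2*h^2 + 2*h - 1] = 2 - 4*h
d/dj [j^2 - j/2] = 2*j - 1/2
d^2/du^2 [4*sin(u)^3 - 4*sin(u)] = -36*sin(u)^3 + 28*sin(u)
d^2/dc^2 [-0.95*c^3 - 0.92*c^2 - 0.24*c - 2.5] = -5.7*c - 1.84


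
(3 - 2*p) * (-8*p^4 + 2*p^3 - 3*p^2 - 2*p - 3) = 16*p^5 - 28*p^4 + 12*p^3 - 5*p^2 - 9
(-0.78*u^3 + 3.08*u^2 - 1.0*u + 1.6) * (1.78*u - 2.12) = -1.3884*u^4 + 7.136*u^3 - 8.3096*u^2 + 4.968*u - 3.392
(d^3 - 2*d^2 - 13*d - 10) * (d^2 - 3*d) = d^5 - 5*d^4 - 7*d^3 + 29*d^2 + 30*d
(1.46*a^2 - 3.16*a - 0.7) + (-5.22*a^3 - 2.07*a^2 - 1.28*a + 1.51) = -5.22*a^3 - 0.61*a^2 - 4.44*a + 0.81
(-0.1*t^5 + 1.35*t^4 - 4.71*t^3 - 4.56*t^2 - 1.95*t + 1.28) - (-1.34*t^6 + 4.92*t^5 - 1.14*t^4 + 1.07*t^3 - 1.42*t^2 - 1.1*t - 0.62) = 1.34*t^6 - 5.02*t^5 + 2.49*t^4 - 5.78*t^3 - 3.14*t^2 - 0.85*t + 1.9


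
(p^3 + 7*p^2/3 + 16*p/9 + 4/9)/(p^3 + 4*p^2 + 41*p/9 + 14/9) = (3*p + 2)/(3*p + 7)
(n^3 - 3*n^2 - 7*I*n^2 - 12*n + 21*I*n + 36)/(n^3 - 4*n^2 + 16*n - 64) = (n^2 - 3*n*(1 + I) + 9*I)/(n^2 + 4*n*(-1 + I) - 16*I)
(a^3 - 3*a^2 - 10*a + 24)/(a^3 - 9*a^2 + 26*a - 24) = (a + 3)/(a - 3)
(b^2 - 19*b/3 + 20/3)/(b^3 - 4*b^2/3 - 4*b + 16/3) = (b - 5)/(b^2 - 4)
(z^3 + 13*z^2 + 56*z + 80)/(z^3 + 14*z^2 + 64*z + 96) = (z + 5)/(z + 6)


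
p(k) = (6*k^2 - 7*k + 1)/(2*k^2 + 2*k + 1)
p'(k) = (-4*k - 2)*(6*k^2 - 7*k + 1)/(2*k^2 + 2*k + 1)^2 + (12*k - 7)/(2*k^2 + 2*k + 1)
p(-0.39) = 8.86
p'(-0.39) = -29.72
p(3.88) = 1.65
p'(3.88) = 0.27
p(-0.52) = 12.50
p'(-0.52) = -24.44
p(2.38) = 1.07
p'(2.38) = 0.54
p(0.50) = -0.40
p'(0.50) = 0.24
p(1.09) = 0.09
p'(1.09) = 0.99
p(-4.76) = 4.63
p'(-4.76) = 0.40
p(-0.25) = 5.00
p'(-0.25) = -24.00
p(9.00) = 2.34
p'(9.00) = 0.07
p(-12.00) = 3.58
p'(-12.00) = 0.05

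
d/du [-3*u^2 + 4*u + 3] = 4 - 6*u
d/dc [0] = 0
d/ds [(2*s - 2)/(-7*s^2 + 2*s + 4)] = 2*(7*s^2 - 14*s + 6)/(49*s^4 - 28*s^3 - 52*s^2 + 16*s + 16)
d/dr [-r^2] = -2*r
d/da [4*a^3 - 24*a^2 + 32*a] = 12*a^2 - 48*a + 32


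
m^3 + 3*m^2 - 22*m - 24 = (m - 4)*(m + 1)*(m + 6)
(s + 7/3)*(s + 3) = s^2 + 16*s/3 + 7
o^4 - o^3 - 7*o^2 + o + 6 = (o - 3)*(o - 1)*(o + 1)*(o + 2)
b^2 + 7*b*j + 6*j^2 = (b + j)*(b + 6*j)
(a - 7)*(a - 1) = a^2 - 8*a + 7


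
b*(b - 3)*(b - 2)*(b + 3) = b^4 - 2*b^3 - 9*b^2 + 18*b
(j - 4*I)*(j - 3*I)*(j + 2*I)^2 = j^4 - 3*I*j^3 + 12*j^2 - 20*I*j + 48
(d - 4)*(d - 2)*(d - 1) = d^3 - 7*d^2 + 14*d - 8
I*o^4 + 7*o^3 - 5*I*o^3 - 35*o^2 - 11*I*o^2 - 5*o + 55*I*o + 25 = (o - 5)*(o - 5*I)*(o - I)*(I*o + 1)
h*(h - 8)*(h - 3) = h^3 - 11*h^2 + 24*h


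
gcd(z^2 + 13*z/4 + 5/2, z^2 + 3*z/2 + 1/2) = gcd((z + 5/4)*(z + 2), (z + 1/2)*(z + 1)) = 1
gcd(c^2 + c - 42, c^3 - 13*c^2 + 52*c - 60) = c - 6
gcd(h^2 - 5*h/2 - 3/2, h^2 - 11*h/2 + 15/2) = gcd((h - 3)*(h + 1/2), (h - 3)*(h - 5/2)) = h - 3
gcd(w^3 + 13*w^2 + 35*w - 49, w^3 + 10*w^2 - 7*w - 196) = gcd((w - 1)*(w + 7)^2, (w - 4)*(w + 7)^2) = w^2 + 14*w + 49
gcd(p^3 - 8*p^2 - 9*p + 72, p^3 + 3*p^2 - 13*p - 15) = p - 3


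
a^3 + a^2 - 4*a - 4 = (a - 2)*(a + 1)*(a + 2)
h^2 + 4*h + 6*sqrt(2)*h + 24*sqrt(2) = (h + 4)*(h + 6*sqrt(2))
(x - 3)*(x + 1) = x^2 - 2*x - 3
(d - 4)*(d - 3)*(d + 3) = d^3 - 4*d^2 - 9*d + 36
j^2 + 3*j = j*(j + 3)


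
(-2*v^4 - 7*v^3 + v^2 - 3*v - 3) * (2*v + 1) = -4*v^5 - 16*v^4 - 5*v^3 - 5*v^2 - 9*v - 3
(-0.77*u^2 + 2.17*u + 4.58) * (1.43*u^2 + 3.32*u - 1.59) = -1.1011*u^4 + 0.5467*u^3 + 14.9781*u^2 + 11.7553*u - 7.2822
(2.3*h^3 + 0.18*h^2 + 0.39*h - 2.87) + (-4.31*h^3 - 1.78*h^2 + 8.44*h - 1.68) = -2.01*h^3 - 1.6*h^2 + 8.83*h - 4.55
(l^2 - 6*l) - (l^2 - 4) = 4 - 6*l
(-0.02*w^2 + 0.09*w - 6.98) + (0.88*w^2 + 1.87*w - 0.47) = 0.86*w^2 + 1.96*w - 7.45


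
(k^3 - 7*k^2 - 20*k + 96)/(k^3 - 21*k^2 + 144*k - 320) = (k^2 + k - 12)/(k^2 - 13*k + 40)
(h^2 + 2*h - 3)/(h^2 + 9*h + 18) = (h - 1)/(h + 6)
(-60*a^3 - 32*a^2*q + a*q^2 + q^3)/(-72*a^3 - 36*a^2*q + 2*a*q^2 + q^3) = (5*a + q)/(6*a + q)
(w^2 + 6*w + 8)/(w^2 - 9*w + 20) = (w^2 + 6*w + 8)/(w^2 - 9*w + 20)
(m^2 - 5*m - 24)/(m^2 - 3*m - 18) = (m - 8)/(m - 6)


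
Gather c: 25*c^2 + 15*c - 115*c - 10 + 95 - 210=25*c^2 - 100*c - 125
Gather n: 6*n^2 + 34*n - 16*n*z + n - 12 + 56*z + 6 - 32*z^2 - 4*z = 6*n^2 + n*(35 - 16*z) - 32*z^2 + 52*z - 6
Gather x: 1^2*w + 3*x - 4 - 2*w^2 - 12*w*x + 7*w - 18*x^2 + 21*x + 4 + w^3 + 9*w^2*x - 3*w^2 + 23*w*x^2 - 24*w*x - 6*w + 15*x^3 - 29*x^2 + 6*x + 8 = w^3 - 5*w^2 + 2*w + 15*x^3 + x^2*(23*w - 47) + x*(9*w^2 - 36*w + 30) + 8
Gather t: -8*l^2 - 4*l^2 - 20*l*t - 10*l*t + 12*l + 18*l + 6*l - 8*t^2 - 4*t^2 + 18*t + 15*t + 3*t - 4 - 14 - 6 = -12*l^2 + 36*l - 12*t^2 + t*(36 - 30*l) - 24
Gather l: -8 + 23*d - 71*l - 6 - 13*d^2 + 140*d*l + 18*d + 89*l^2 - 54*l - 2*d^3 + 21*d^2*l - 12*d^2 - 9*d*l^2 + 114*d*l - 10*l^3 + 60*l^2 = -2*d^3 - 25*d^2 + 41*d - 10*l^3 + l^2*(149 - 9*d) + l*(21*d^2 + 254*d - 125) - 14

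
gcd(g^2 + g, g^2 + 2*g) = g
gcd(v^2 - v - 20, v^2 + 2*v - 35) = v - 5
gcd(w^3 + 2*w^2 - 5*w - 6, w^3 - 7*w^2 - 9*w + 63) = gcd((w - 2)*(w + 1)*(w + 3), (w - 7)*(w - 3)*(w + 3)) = w + 3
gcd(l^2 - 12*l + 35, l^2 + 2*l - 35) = l - 5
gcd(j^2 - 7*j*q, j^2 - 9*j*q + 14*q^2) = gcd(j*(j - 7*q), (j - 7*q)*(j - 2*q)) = -j + 7*q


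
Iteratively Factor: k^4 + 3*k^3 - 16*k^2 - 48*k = (k + 3)*(k^3 - 16*k) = k*(k + 3)*(k^2 - 16) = k*(k - 4)*(k + 3)*(k + 4)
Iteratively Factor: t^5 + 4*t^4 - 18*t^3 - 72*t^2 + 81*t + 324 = (t + 3)*(t^4 + t^3 - 21*t^2 - 9*t + 108) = (t + 3)*(t + 4)*(t^3 - 3*t^2 - 9*t + 27) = (t - 3)*(t + 3)*(t + 4)*(t^2 - 9) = (t - 3)*(t + 3)^2*(t + 4)*(t - 3)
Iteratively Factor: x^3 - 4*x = (x)*(x^2 - 4) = x*(x - 2)*(x + 2)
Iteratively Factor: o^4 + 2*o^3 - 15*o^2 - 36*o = (o - 4)*(o^3 + 6*o^2 + 9*o) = (o - 4)*(o + 3)*(o^2 + 3*o) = (o - 4)*(o + 3)^2*(o)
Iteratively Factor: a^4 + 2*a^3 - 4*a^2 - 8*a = (a - 2)*(a^3 + 4*a^2 + 4*a) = a*(a - 2)*(a^2 + 4*a + 4) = a*(a - 2)*(a + 2)*(a + 2)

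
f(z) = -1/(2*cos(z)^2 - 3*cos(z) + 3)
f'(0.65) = -0.03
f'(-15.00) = -0.09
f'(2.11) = 0.17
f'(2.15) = 0.16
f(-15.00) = -0.16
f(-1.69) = -0.30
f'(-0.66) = 0.03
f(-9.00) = -0.14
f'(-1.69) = -0.30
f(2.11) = -0.20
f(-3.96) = -0.17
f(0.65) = -0.53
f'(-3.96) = 0.12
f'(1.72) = 0.29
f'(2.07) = 0.18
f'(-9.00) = -0.05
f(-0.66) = -0.53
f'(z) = -(4*sin(z)*cos(z) - 3*sin(z))/(2*cos(z)^2 - 3*cos(z) + 3)^2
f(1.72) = -0.29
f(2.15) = -0.19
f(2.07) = -0.20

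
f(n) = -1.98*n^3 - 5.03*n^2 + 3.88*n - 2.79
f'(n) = -5.94*n^2 - 10.06*n + 3.88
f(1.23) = -9.31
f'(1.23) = -17.48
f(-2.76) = -10.19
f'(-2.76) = -13.60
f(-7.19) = 445.24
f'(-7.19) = -230.86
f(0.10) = -2.45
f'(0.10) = 2.81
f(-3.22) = -1.33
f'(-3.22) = -25.32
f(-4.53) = 60.47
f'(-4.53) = -72.44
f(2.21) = -40.15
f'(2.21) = -47.36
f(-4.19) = 38.29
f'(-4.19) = -58.25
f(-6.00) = 220.53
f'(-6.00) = -149.60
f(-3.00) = -6.24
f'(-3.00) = -19.40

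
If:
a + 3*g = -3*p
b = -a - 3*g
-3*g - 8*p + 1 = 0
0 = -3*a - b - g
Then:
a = -3/23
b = 12/23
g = -3/23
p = 4/23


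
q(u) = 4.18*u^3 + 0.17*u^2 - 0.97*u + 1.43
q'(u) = 12.54*u^2 + 0.34*u - 0.97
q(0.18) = 1.29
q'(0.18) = -0.50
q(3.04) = 117.49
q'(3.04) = 115.95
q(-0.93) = -0.88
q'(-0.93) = 9.56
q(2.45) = 61.55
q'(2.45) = 75.13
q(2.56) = 70.19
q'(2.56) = 82.08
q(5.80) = 817.09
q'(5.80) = 422.85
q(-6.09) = -930.48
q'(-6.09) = 462.04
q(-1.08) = -2.59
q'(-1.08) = 13.29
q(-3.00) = -106.99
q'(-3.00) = 110.87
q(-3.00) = -106.99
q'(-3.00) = 110.87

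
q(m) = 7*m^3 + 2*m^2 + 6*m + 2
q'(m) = 21*m^2 + 4*m + 6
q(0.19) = 3.26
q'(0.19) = 7.52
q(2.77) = 182.74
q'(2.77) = 178.21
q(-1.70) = -36.81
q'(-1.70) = 59.89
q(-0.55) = -1.86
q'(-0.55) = 10.15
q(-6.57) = -1936.24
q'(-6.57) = 886.18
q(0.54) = 6.93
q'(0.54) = 14.28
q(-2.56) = -117.69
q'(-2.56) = 133.39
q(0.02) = 2.12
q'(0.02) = 6.09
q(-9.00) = -4993.00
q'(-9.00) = 1671.00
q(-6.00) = -1474.00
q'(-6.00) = 738.00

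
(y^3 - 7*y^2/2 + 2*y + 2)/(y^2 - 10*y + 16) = (y^2 - 3*y/2 - 1)/(y - 8)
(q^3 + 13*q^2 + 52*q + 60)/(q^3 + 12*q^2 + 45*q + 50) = (q + 6)/(q + 5)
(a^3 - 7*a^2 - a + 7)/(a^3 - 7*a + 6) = (a^2 - 6*a - 7)/(a^2 + a - 6)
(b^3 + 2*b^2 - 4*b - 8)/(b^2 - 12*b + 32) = (b^3 + 2*b^2 - 4*b - 8)/(b^2 - 12*b + 32)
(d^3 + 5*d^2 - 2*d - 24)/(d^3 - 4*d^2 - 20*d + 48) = (d + 3)/(d - 6)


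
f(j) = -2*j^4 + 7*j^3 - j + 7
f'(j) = -8*j^3 + 21*j^2 - 1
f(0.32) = 6.89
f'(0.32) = 0.89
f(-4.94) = -2023.01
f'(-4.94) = 1475.91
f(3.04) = 29.81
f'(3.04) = -31.68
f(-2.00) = -79.00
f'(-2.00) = 147.00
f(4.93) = -340.62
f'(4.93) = -449.18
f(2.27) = 33.50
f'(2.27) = 13.63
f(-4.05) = -992.04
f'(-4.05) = 874.89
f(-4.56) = -1516.92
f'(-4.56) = 1194.22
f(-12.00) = -53549.00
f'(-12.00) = 16847.00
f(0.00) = 7.00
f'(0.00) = -1.00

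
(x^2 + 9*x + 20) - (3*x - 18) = x^2 + 6*x + 38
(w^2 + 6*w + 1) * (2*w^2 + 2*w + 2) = 2*w^4 + 14*w^3 + 16*w^2 + 14*w + 2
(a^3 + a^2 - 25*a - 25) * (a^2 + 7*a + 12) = a^5 + 8*a^4 - 6*a^3 - 188*a^2 - 475*a - 300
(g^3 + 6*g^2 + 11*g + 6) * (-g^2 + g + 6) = -g^5 - 5*g^4 + g^3 + 41*g^2 + 72*g + 36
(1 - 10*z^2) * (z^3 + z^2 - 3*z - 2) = -10*z^5 - 10*z^4 + 31*z^3 + 21*z^2 - 3*z - 2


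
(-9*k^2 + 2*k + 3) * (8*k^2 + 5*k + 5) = -72*k^4 - 29*k^3 - 11*k^2 + 25*k + 15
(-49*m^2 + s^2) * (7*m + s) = -343*m^3 - 49*m^2*s + 7*m*s^2 + s^3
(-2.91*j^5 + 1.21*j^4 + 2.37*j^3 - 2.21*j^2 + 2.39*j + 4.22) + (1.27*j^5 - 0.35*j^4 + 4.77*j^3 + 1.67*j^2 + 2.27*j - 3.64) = -1.64*j^5 + 0.86*j^4 + 7.14*j^3 - 0.54*j^2 + 4.66*j + 0.58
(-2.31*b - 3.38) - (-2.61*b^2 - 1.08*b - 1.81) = 2.61*b^2 - 1.23*b - 1.57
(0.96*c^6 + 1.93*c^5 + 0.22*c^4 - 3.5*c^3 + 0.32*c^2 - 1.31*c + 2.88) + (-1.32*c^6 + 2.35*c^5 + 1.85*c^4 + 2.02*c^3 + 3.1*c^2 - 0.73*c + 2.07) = -0.36*c^6 + 4.28*c^5 + 2.07*c^4 - 1.48*c^3 + 3.42*c^2 - 2.04*c + 4.95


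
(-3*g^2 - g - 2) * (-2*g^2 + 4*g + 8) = 6*g^4 - 10*g^3 - 24*g^2 - 16*g - 16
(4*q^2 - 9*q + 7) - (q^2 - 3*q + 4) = 3*q^2 - 6*q + 3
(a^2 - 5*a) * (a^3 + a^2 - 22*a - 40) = a^5 - 4*a^4 - 27*a^3 + 70*a^2 + 200*a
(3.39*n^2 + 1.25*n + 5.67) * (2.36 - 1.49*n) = -5.0511*n^3 + 6.1379*n^2 - 5.4983*n + 13.3812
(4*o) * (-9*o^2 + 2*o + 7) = -36*o^3 + 8*o^2 + 28*o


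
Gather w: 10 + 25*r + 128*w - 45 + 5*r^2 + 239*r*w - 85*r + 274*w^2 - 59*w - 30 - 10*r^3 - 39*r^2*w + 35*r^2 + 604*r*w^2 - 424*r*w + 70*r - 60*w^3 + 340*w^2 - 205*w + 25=-10*r^3 + 40*r^2 + 10*r - 60*w^3 + w^2*(604*r + 614) + w*(-39*r^2 - 185*r - 136) - 40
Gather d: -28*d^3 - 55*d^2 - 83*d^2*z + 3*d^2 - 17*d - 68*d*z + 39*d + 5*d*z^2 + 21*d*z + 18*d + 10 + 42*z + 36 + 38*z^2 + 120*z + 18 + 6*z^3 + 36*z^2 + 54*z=-28*d^3 + d^2*(-83*z - 52) + d*(5*z^2 - 47*z + 40) + 6*z^3 + 74*z^2 + 216*z + 64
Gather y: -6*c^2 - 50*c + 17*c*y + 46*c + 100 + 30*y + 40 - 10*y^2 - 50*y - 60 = -6*c^2 - 4*c - 10*y^2 + y*(17*c - 20) + 80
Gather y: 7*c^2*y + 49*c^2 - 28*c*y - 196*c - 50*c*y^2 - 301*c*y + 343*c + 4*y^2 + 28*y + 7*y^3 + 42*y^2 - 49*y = 49*c^2 + 147*c + 7*y^3 + y^2*(46 - 50*c) + y*(7*c^2 - 329*c - 21)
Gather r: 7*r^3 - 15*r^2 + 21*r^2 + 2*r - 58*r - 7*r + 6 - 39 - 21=7*r^3 + 6*r^2 - 63*r - 54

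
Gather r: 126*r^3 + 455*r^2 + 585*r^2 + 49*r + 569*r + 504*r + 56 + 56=126*r^3 + 1040*r^2 + 1122*r + 112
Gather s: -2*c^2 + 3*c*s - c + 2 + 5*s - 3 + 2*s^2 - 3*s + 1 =-2*c^2 - c + 2*s^2 + s*(3*c + 2)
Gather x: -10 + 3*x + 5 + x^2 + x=x^2 + 4*x - 5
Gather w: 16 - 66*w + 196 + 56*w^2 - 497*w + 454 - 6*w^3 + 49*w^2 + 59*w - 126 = -6*w^3 + 105*w^2 - 504*w + 540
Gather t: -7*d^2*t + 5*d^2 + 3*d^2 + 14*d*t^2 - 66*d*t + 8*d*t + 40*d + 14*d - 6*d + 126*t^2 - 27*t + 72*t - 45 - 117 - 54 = 8*d^2 + 48*d + t^2*(14*d + 126) + t*(-7*d^2 - 58*d + 45) - 216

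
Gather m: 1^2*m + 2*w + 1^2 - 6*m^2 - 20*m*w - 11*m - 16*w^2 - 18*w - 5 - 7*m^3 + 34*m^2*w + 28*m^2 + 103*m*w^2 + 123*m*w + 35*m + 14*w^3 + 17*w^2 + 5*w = -7*m^3 + m^2*(34*w + 22) + m*(103*w^2 + 103*w + 25) + 14*w^3 + w^2 - 11*w - 4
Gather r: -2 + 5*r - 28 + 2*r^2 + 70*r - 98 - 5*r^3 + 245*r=-5*r^3 + 2*r^2 + 320*r - 128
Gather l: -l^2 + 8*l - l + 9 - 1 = -l^2 + 7*l + 8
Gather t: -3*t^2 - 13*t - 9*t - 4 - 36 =-3*t^2 - 22*t - 40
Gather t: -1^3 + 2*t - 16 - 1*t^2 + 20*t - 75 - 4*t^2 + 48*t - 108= -5*t^2 + 70*t - 200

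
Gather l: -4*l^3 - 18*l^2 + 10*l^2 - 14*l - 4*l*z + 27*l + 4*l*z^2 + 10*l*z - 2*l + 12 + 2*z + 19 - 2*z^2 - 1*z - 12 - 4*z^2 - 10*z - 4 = -4*l^3 - 8*l^2 + l*(4*z^2 + 6*z + 11) - 6*z^2 - 9*z + 15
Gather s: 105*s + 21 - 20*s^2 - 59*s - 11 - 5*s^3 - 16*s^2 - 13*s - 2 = -5*s^3 - 36*s^2 + 33*s + 8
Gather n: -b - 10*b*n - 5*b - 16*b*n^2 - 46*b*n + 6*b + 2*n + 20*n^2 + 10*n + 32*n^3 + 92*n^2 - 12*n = -56*b*n + 32*n^3 + n^2*(112 - 16*b)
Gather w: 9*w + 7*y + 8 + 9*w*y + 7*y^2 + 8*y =w*(9*y + 9) + 7*y^2 + 15*y + 8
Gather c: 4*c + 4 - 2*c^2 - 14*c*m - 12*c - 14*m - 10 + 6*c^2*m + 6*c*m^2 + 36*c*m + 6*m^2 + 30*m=c^2*(6*m - 2) + c*(6*m^2 + 22*m - 8) + 6*m^2 + 16*m - 6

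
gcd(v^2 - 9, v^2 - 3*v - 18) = v + 3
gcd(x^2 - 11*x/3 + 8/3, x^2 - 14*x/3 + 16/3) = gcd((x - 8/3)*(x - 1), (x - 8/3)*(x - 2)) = x - 8/3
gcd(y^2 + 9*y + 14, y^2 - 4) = y + 2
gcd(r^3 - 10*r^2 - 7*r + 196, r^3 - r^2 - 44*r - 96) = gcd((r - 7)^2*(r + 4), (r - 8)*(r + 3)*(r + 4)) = r + 4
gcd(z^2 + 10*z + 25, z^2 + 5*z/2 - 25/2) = z + 5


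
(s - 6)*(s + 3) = s^2 - 3*s - 18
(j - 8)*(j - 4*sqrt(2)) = j^2 - 8*j - 4*sqrt(2)*j + 32*sqrt(2)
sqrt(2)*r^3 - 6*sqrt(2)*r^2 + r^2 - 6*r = r*(r - 6)*(sqrt(2)*r + 1)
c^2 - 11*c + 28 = (c - 7)*(c - 4)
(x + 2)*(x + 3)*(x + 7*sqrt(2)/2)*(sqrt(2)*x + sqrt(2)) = sqrt(2)*x^4 + 7*x^3 + 6*sqrt(2)*x^3 + 11*sqrt(2)*x^2 + 42*x^2 + 6*sqrt(2)*x + 77*x + 42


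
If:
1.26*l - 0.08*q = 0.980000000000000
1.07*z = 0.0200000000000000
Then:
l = 0.0634920634920635*q + 0.777777777777778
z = 0.02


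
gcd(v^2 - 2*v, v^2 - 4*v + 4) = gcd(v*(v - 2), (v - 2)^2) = v - 2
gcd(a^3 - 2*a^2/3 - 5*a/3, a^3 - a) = a^2 + a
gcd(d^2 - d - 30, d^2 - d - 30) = d^2 - d - 30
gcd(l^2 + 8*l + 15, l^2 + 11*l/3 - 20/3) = l + 5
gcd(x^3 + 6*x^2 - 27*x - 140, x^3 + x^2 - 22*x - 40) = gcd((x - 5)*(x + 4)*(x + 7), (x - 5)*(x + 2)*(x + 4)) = x^2 - x - 20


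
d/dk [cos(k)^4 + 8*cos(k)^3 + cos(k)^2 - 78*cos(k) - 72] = 2*(-2*cos(k)^3 - 12*cos(k)^2 - cos(k) + 39)*sin(k)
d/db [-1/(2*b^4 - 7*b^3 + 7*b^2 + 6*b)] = (8*b^3 - 21*b^2 + 14*b + 6)/(b^2*(2*b^3 - 7*b^2 + 7*b + 6)^2)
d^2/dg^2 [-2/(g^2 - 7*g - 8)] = 4*(-g^2 + 7*g + (2*g - 7)^2 + 8)/(-g^2 + 7*g + 8)^3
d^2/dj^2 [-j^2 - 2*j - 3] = -2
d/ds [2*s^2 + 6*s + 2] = 4*s + 6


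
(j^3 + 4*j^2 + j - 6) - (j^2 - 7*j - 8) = j^3 + 3*j^2 + 8*j + 2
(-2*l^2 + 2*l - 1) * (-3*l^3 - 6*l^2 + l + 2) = 6*l^5 + 6*l^4 - 11*l^3 + 4*l^2 + 3*l - 2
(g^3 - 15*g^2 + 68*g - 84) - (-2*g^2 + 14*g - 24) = g^3 - 13*g^2 + 54*g - 60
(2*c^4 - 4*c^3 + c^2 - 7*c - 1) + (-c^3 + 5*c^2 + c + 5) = 2*c^4 - 5*c^3 + 6*c^2 - 6*c + 4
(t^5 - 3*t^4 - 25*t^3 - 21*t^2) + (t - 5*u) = t^5 - 3*t^4 - 25*t^3 - 21*t^2 + t - 5*u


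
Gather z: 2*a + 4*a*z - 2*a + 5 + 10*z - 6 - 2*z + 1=z*(4*a + 8)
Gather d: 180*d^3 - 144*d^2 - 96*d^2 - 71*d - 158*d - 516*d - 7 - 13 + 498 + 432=180*d^3 - 240*d^2 - 745*d + 910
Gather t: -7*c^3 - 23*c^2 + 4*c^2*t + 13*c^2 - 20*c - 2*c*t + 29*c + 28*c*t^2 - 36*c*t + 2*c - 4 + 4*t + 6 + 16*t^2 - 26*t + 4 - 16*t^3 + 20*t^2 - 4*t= -7*c^3 - 10*c^2 + 11*c - 16*t^3 + t^2*(28*c + 36) + t*(4*c^2 - 38*c - 26) + 6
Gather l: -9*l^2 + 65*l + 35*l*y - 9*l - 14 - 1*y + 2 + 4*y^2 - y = -9*l^2 + l*(35*y + 56) + 4*y^2 - 2*y - 12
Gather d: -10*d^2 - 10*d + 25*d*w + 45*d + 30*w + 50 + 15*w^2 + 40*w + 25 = -10*d^2 + d*(25*w + 35) + 15*w^2 + 70*w + 75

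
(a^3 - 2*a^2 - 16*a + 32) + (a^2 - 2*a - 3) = a^3 - a^2 - 18*a + 29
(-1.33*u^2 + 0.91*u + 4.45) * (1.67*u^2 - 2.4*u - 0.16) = -2.2211*u^4 + 4.7117*u^3 + 5.4603*u^2 - 10.8256*u - 0.712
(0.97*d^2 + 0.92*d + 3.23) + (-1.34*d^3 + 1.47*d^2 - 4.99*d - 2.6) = -1.34*d^3 + 2.44*d^2 - 4.07*d + 0.63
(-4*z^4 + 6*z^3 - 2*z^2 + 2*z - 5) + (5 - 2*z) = -4*z^4 + 6*z^3 - 2*z^2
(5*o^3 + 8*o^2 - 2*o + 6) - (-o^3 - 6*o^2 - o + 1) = 6*o^3 + 14*o^2 - o + 5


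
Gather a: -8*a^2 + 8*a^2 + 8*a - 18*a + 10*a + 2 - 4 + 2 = 0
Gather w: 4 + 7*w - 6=7*w - 2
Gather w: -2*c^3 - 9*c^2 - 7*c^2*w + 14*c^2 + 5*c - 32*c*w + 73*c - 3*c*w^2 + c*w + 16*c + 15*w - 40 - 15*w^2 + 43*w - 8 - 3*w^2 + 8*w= -2*c^3 + 5*c^2 + 94*c + w^2*(-3*c - 18) + w*(-7*c^2 - 31*c + 66) - 48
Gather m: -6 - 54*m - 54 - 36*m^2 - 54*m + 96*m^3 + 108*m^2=96*m^3 + 72*m^2 - 108*m - 60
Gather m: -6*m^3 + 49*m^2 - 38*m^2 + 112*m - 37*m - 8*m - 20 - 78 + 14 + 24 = -6*m^3 + 11*m^2 + 67*m - 60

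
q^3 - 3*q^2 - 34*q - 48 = (q - 8)*(q + 2)*(q + 3)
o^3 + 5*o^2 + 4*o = o*(o + 1)*(o + 4)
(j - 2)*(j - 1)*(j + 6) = j^3 + 3*j^2 - 16*j + 12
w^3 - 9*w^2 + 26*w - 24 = (w - 4)*(w - 3)*(w - 2)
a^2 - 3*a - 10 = (a - 5)*(a + 2)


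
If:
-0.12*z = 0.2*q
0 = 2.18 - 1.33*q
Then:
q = 1.64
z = -2.73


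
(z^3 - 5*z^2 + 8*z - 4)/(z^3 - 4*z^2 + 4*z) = (z - 1)/z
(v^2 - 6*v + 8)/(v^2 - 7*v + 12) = (v - 2)/(v - 3)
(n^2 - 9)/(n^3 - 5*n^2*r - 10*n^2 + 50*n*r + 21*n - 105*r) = (-n - 3)/(-n^2 + 5*n*r + 7*n - 35*r)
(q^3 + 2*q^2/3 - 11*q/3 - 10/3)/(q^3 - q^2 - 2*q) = (q + 5/3)/q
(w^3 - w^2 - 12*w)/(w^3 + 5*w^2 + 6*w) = (w - 4)/(w + 2)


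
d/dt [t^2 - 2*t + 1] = 2*t - 2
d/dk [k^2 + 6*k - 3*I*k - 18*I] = 2*k + 6 - 3*I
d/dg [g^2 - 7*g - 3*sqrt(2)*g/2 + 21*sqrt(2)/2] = 2*g - 7 - 3*sqrt(2)/2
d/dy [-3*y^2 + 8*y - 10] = 8 - 6*y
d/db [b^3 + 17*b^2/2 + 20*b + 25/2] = 3*b^2 + 17*b + 20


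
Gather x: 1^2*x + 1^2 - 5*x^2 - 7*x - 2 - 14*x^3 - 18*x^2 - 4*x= -14*x^3 - 23*x^2 - 10*x - 1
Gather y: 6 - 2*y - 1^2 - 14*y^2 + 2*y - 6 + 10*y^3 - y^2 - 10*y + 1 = 10*y^3 - 15*y^2 - 10*y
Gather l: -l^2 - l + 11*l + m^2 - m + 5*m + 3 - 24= -l^2 + 10*l + m^2 + 4*m - 21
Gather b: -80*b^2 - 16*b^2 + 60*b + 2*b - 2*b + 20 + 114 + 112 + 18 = -96*b^2 + 60*b + 264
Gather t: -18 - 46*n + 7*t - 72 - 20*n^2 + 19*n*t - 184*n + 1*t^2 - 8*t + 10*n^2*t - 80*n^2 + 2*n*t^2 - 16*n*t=-100*n^2 - 230*n + t^2*(2*n + 1) + t*(10*n^2 + 3*n - 1) - 90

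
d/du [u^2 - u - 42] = 2*u - 1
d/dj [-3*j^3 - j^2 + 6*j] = -9*j^2 - 2*j + 6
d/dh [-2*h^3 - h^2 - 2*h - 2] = -6*h^2 - 2*h - 2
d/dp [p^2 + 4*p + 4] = 2*p + 4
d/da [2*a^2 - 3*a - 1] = 4*a - 3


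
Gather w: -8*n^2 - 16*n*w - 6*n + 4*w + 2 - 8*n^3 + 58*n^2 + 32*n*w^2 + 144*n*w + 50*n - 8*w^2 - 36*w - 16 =-8*n^3 + 50*n^2 + 44*n + w^2*(32*n - 8) + w*(128*n - 32) - 14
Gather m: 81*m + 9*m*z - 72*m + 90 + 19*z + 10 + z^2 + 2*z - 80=m*(9*z + 9) + z^2 + 21*z + 20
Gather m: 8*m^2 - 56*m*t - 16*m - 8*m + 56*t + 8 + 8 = 8*m^2 + m*(-56*t - 24) + 56*t + 16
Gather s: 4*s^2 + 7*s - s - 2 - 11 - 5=4*s^2 + 6*s - 18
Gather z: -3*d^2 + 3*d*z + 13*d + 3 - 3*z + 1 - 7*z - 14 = -3*d^2 + 13*d + z*(3*d - 10) - 10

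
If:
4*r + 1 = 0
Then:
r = -1/4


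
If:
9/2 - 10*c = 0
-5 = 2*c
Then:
No Solution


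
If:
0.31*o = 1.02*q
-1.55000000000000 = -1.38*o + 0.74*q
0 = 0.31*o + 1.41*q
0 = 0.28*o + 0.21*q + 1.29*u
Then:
No Solution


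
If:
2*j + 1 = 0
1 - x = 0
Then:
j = -1/2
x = 1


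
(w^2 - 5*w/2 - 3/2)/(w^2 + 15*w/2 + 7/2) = (w - 3)/(w + 7)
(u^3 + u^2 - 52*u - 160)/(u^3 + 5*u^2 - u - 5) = (u^2 - 4*u - 32)/(u^2 - 1)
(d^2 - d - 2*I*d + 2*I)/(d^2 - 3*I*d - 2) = (d - 1)/(d - I)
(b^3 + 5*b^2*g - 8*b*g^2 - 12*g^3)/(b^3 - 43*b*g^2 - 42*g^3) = (b - 2*g)/(b - 7*g)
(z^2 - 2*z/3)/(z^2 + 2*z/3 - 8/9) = 3*z/(3*z + 4)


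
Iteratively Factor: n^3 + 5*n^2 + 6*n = (n + 3)*(n^2 + 2*n) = (n + 2)*(n + 3)*(n)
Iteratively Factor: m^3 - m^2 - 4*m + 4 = (m - 1)*(m^2 - 4) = (m - 1)*(m + 2)*(m - 2)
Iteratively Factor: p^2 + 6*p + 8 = (p + 4)*(p + 2)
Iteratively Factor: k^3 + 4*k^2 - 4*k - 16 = (k + 4)*(k^2 - 4) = (k - 2)*(k + 4)*(k + 2)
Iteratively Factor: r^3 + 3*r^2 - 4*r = (r + 4)*(r^2 - r) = (r - 1)*(r + 4)*(r)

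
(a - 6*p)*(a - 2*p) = a^2 - 8*a*p + 12*p^2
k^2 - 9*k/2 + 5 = (k - 5/2)*(k - 2)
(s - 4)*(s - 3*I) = s^2 - 4*s - 3*I*s + 12*I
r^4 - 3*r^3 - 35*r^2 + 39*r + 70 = (r - 7)*(r - 2)*(r + 1)*(r + 5)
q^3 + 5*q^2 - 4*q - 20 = (q - 2)*(q + 2)*(q + 5)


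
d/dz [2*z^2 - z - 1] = 4*z - 1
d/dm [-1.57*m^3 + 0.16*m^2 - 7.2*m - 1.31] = -4.71*m^2 + 0.32*m - 7.2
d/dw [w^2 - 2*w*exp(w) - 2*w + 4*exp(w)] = -2*w*exp(w) + 2*w + 2*exp(w) - 2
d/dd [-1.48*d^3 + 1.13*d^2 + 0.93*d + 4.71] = -4.44*d^2 + 2.26*d + 0.93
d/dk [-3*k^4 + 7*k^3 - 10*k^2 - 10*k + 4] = -12*k^3 + 21*k^2 - 20*k - 10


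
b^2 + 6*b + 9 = (b + 3)^2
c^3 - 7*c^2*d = c^2*(c - 7*d)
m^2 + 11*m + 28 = (m + 4)*(m + 7)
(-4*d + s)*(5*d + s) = -20*d^2 + d*s + s^2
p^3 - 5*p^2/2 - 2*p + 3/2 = (p - 3)*(p - 1/2)*(p + 1)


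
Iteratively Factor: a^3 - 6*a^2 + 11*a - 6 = (a - 1)*(a^2 - 5*a + 6) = (a - 2)*(a - 1)*(a - 3)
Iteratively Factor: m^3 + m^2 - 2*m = (m)*(m^2 + m - 2) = m*(m - 1)*(m + 2)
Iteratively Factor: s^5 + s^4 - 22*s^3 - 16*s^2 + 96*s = (s + 4)*(s^4 - 3*s^3 - 10*s^2 + 24*s) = (s + 3)*(s + 4)*(s^3 - 6*s^2 + 8*s) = (s - 2)*(s + 3)*(s + 4)*(s^2 - 4*s) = s*(s - 2)*(s + 3)*(s + 4)*(s - 4)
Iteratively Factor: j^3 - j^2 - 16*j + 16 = (j - 4)*(j^2 + 3*j - 4) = (j - 4)*(j - 1)*(j + 4)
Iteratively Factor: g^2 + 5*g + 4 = (g + 4)*(g + 1)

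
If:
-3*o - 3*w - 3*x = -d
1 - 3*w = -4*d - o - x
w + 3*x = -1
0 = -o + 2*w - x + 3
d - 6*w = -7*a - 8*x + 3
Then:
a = -62/147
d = -9/7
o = 2/3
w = -8/7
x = 1/21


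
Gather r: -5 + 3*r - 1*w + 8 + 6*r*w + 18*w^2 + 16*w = r*(6*w + 3) + 18*w^2 + 15*w + 3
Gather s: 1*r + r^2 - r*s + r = r^2 - r*s + 2*r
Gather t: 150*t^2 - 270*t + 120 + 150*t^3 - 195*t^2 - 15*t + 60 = 150*t^3 - 45*t^2 - 285*t + 180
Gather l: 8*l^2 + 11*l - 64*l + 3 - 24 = 8*l^2 - 53*l - 21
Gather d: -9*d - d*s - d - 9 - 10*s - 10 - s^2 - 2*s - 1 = d*(-s - 10) - s^2 - 12*s - 20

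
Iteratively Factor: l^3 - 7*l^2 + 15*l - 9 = (l - 3)*(l^2 - 4*l + 3) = (l - 3)^2*(l - 1)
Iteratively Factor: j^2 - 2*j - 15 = (j - 5)*(j + 3)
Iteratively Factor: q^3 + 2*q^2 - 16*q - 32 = (q + 4)*(q^2 - 2*q - 8) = (q + 2)*(q + 4)*(q - 4)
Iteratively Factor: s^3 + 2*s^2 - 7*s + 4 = (s + 4)*(s^2 - 2*s + 1) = (s - 1)*(s + 4)*(s - 1)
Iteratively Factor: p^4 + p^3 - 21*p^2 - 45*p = (p + 3)*(p^3 - 2*p^2 - 15*p) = p*(p + 3)*(p^2 - 2*p - 15) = p*(p - 5)*(p + 3)*(p + 3)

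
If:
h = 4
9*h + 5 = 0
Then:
No Solution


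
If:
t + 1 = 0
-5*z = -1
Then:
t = -1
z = 1/5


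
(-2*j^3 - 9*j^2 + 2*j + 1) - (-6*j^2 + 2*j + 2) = -2*j^3 - 3*j^2 - 1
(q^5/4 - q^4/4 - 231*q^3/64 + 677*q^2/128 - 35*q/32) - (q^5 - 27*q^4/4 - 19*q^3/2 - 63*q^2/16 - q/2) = -3*q^5/4 + 13*q^4/2 + 377*q^3/64 + 1181*q^2/128 - 19*q/32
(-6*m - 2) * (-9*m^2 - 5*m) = 54*m^3 + 48*m^2 + 10*m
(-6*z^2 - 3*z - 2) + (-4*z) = -6*z^2 - 7*z - 2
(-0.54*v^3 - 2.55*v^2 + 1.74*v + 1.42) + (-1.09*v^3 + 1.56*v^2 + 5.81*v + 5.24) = -1.63*v^3 - 0.99*v^2 + 7.55*v + 6.66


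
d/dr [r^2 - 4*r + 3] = 2*r - 4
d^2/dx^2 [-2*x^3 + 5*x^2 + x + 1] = 10 - 12*x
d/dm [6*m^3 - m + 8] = 18*m^2 - 1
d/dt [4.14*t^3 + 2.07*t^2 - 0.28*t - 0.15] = 12.42*t^2 + 4.14*t - 0.28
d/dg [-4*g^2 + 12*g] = 12 - 8*g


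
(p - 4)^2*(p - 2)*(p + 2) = p^4 - 8*p^3 + 12*p^2 + 32*p - 64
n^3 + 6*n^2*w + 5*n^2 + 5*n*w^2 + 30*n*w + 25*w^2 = (n + 5)*(n + w)*(n + 5*w)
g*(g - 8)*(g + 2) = g^3 - 6*g^2 - 16*g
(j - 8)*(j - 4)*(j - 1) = j^3 - 13*j^2 + 44*j - 32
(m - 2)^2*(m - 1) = m^3 - 5*m^2 + 8*m - 4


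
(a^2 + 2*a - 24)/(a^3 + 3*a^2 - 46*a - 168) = (a - 4)/(a^2 - 3*a - 28)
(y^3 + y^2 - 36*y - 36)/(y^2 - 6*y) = y + 7 + 6/y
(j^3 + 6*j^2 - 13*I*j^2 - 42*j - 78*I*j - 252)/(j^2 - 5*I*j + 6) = (j^2 + j*(6 - 7*I) - 42*I)/(j + I)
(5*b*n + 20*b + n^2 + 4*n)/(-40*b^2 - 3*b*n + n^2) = (-n - 4)/(8*b - n)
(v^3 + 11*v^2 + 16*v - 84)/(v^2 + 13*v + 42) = v - 2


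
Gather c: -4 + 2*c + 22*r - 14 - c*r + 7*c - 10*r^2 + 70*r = c*(9 - r) - 10*r^2 + 92*r - 18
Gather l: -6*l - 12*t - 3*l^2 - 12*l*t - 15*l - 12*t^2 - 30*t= -3*l^2 + l*(-12*t - 21) - 12*t^2 - 42*t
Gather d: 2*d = 2*d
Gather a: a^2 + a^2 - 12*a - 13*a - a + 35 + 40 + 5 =2*a^2 - 26*a + 80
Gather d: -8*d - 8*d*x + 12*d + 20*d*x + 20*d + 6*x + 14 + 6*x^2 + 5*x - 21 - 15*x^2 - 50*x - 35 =d*(12*x + 24) - 9*x^2 - 39*x - 42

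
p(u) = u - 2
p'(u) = 1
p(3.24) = 1.24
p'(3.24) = 1.00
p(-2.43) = -4.43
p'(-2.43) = 1.00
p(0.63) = -1.37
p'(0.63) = 1.00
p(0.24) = -1.76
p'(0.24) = 1.00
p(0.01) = -1.99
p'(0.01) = 1.00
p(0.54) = -1.46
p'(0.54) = 1.00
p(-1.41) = -3.41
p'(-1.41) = 1.00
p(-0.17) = -2.17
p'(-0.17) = 1.00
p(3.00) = 1.00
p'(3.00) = 1.00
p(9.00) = 7.00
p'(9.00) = 1.00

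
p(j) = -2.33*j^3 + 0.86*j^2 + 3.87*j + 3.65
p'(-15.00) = -1594.68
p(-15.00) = 8002.85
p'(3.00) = -53.88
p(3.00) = -39.91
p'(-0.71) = -0.87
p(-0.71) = 2.17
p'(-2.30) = -37.06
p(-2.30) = 27.65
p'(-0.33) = 2.54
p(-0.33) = 2.55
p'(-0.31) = 2.67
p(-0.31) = 2.60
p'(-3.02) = -65.08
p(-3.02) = 63.98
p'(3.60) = -80.53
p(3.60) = -79.98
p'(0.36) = 3.58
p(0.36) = 5.05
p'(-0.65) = -0.20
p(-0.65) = 2.14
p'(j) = -6.99*j^2 + 1.72*j + 3.87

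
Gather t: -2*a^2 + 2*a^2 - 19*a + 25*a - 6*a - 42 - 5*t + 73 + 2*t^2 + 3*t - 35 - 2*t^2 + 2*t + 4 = 0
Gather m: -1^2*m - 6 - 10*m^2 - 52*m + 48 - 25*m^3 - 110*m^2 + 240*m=-25*m^3 - 120*m^2 + 187*m + 42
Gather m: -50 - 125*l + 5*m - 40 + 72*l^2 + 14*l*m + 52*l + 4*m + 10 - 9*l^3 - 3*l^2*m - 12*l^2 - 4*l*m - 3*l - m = -9*l^3 + 60*l^2 - 76*l + m*(-3*l^2 + 10*l + 8) - 80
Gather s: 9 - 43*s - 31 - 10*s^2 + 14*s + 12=-10*s^2 - 29*s - 10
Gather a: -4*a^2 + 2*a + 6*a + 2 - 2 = -4*a^2 + 8*a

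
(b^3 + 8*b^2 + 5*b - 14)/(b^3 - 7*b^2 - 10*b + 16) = (b + 7)/(b - 8)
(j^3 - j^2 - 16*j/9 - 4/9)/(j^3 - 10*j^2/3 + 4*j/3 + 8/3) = (j + 1/3)/(j - 2)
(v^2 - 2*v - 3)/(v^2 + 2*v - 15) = (v + 1)/(v + 5)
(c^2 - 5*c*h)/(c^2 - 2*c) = (c - 5*h)/(c - 2)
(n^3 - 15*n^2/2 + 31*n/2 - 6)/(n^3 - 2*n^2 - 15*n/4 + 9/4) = 2*(n - 4)/(2*n + 3)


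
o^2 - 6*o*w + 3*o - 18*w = (o + 3)*(o - 6*w)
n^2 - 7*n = n*(n - 7)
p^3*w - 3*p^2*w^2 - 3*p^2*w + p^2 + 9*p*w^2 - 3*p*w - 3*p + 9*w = (p - 3)*(p - 3*w)*(p*w + 1)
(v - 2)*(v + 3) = v^2 + v - 6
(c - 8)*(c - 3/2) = c^2 - 19*c/2 + 12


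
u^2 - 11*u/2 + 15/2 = (u - 3)*(u - 5/2)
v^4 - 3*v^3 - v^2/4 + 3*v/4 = v*(v - 3)*(v - 1/2)*(v + 1/2)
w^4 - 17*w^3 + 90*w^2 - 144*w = w*(w - 8)*(w - 6)*(w - 3)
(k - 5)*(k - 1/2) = k^2 - 11*k/2 + 5/2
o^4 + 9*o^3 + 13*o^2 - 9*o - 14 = (o - 1)*(o + 1)*(o + 2)*(o + 7)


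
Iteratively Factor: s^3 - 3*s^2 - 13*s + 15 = (s - 5)*(s^2 + 2*s - 3) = (s - 5)*(s + 3)*(s - 1)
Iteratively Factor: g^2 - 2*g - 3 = (g + 1)*(g - 3)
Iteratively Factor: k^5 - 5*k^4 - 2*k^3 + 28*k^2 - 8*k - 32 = (k - 2)*(k^4 - 3*k^3 - 8*k^2 + 12*k + 16) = (k - 2)*(k + 1)*(k^3 - 4*k^2 - 4*k + 16) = (k - 2)*(k + 1)*(k + 2)*(k^2 - 6*k + 8) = (k - 4)*(k - 2)*(k + 1)*(k + 2)*(k - 2)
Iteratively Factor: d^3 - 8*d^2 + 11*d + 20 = (d - 4)*(d^2 - 4*d - 5) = (d - 4)*(d + 1)*(d - 5)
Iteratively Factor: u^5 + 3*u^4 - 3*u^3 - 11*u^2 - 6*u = (u - 2)*(u^4 + 5*u^3 + 7*u^2 + 3*u) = (u - 2)*(u + 1)*(u^3 + 4*u^2 + 3*u) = (u - 2)*(u + 1)^2*(u^2 + 3*u) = u*(u - 2)*(u + 1)^2*(u + 3)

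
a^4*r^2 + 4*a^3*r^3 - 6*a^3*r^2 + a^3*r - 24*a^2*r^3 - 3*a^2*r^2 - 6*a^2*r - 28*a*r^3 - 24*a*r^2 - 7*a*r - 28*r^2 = (a - 7)*(a + 4*r)*(a*r + 1)*(a*r + r)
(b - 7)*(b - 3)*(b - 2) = b^3 - 12*b^2 + 41*b - 42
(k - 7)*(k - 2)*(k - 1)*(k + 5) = k^4 - 5*k^3 - 27*k^2 + 101*k - 70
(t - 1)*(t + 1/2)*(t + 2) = t^3 + 3*t^2/2 - 3*t/2 - 1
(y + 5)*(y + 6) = y^2 + 11*y + 30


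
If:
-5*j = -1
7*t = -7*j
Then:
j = 1/5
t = -1/5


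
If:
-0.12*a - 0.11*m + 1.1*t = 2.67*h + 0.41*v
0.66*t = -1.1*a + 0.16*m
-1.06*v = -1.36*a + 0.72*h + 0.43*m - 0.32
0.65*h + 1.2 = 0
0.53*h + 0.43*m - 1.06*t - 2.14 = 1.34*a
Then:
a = 3.09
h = -1.85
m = 10.41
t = -2.62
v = 1.29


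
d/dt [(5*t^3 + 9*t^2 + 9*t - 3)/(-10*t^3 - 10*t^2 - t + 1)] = 2*(20*t^4 + 85*t^3 + 3*t^2 - 21*t + 3)/(100*t^6 + 200*t^5 + 120*t^4 - 19*t^2 - 2*t + 1)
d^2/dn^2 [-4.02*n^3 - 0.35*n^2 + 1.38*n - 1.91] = -24.12*n - 0.7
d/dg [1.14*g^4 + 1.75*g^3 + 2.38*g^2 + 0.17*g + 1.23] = 4.56*g^3 + 5.25*g^2 + 4.76*g + 0.17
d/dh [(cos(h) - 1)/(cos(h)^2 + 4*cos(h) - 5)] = sin(h)/(cos(h) + 5)^2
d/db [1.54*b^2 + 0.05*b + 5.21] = 3.08*b + 0.05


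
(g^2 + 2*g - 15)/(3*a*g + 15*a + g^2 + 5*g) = (g - 3)/(3*a + g)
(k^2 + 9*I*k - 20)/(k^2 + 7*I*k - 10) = (k + 4*I)/(k + 2*I)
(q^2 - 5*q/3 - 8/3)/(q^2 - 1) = (q - 8/3)/(q - 1)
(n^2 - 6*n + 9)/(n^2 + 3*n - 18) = (n - 3)/(n + 6)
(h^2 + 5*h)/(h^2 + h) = (h + 5)/(h + 1)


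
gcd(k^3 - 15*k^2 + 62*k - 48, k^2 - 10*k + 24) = k - 6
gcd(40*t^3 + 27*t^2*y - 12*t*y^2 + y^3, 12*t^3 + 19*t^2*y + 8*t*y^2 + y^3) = t + y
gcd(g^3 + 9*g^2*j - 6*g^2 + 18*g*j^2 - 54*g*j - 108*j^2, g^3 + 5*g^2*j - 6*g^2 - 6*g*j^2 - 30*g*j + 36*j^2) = g^2 + 6*g*j - 6*g - 36*j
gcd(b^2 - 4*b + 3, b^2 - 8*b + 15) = b - 3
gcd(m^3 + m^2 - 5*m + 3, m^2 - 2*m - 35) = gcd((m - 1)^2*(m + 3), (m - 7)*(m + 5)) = 1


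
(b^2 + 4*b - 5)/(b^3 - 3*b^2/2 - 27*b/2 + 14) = 2*(b + 5)/(2*b^2 - b - 28)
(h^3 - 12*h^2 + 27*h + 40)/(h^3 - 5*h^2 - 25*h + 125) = (h^2 - 7*h - 8)/(h^2 - 25)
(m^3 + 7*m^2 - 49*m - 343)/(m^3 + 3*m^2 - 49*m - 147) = (m + 7)/(m + 3)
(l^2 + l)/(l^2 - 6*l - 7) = l/(l - 7)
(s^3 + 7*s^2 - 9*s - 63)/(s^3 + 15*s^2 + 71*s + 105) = (s - 3)/(s + 5)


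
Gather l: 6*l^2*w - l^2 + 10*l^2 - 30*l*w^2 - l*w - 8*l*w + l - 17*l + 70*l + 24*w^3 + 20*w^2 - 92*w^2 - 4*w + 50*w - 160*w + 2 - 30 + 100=l^2*(6*w + 9) + l*(-30*w^2 - 9*w + 54) + 24*w^3 - 72*w^2 - 114*w + 72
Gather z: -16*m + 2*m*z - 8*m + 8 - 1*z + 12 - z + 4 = -24*m + z*(2*m - 2) + 24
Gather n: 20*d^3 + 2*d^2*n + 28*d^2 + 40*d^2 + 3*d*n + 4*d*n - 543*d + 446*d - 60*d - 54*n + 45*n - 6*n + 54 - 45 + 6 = 20*d^3 + 68*d^2 - 157*d + n*(2*d^2 + 7*d - 15) + 15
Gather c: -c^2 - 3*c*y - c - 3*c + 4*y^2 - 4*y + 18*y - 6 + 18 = -c^2 + c*(-3*y - 4) + 4*y^2 + 14*y + 12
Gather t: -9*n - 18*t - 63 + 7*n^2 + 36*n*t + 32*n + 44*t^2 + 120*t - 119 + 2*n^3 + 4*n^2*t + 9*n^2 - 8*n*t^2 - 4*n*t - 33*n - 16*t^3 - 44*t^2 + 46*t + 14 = 2*n^3 + 16*n^2 - 8*n*t^2 - 10*n - 16*t^3 + t*(4*n^2 + 32*n + 148) - 168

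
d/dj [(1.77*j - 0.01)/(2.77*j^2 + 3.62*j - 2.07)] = (-4.9029*j^2 + 0.0553999999999997*j - 3.6277)/(7.6729*j^4 + 20.0548*j^3 + 1.6366*j^2 - 14.9868*j + 4.2849)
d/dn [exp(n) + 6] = exp(n)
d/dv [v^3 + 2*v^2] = v*(3*v + 4)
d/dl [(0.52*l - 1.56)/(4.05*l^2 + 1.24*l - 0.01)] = (-2.106*l^2 + 12.636*l + 1.9292)/(16.4025*l^4 + 10.044*l^3 + 1.4566*l^2 - 0.0248*l + 0.0001)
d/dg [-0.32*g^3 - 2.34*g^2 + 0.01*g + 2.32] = -0.96*g^2 - 4.68*g + 0.01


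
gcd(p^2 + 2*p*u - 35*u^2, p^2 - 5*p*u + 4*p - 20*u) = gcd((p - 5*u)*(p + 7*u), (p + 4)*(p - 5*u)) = p - 5*u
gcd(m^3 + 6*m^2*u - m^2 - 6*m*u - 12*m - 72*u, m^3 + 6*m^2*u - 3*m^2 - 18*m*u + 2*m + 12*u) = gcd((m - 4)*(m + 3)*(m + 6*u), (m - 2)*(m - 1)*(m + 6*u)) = m + 6*u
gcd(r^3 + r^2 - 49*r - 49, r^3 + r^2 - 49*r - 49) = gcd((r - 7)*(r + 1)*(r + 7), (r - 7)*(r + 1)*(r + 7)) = r^3 + r^2 - 49*r - 49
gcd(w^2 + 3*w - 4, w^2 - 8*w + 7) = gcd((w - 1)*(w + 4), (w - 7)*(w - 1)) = w - 1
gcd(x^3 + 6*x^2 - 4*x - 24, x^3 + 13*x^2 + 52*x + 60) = x^2 + 8*x + 12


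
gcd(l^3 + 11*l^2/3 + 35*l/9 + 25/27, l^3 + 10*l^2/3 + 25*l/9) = l^2 + 10*l/3 + 25/9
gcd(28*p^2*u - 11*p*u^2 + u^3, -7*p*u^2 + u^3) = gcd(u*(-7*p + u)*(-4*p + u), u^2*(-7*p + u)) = 7*p*u - u^2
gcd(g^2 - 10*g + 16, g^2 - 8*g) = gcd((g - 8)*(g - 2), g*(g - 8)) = g - 8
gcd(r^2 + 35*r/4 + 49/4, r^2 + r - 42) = r + 7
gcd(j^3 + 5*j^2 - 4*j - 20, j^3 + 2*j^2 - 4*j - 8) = j^2 - 4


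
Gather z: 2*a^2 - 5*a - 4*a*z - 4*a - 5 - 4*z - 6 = 2*a^2 - 9*a + z*(-4*a - 4) - 11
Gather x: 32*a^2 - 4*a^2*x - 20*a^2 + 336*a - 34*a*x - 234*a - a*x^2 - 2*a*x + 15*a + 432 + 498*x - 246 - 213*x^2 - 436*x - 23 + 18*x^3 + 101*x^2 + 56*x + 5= 12*a^2 + 117*a + 18*x^3 + x^2*(-a - 112) + x*(-4*a^2 - 36*a + 118) + 168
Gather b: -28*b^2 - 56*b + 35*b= -28*b^2 - 21*b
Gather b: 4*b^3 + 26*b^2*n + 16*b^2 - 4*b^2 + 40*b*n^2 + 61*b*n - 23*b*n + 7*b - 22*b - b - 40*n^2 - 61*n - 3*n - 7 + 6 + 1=4*b^3 + b^2*(26*n + 12) + b*(40*n^2 + 38*n - 16) - 40*n^2 - 64*n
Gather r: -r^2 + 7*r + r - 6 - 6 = -r^2 + 8*r - 12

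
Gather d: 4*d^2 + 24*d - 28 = 4*d^2 + 24*d - 28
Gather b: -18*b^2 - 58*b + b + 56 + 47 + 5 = -18*b^2 - 57*b + 108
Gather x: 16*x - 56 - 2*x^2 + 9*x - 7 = -2*x^2 + 25*x - 63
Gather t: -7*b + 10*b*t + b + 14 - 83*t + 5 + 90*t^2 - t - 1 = -6*b + 90*t^2 + t*(10*b - 84) + 18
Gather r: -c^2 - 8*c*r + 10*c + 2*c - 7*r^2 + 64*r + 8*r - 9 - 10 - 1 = -c^2 + 12*c - 7*r^2 + r*(72 - 8*c) - 20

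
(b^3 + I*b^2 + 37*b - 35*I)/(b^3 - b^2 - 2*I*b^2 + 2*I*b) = (b^3 + I*b^2 + 37*b - 35*I)/(b*(b^2 - b - 2*I*b + 2*I))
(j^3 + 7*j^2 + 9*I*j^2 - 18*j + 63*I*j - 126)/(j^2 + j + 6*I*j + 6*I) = (j^2 + j*(7 + 3*I) + 21*I)/(j + 1)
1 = 1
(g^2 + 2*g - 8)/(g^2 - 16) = (g - 2)/(g - 4)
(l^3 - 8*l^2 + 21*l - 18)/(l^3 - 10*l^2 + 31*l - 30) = (l - 3)/(l - 5)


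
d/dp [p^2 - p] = 2*p - 1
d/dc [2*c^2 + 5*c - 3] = 4*c + 5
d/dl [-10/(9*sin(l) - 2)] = 90*cos(l)/(9*sin(l) - 2)^2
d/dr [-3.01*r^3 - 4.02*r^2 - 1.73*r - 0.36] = -9.03*r^2 - 8.04*r - 1.73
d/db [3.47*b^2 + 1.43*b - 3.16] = 6.94*b + 1.43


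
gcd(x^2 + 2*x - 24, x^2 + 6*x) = x + 6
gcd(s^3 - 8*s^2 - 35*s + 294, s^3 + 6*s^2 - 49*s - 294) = s^2 - s - 42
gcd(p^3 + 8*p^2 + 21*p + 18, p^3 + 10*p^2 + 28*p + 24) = p + 2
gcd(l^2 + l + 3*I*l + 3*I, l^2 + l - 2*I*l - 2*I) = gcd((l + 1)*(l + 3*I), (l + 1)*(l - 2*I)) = l + 1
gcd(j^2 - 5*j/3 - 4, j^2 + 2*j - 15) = j - 3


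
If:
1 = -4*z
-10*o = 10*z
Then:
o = 1/4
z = -1/4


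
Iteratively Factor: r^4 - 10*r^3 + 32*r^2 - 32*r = (r - 2)*(r^3 - 8*r^2 + 16*r) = (r - 4)*(r - 2)*(r^2 - 4*r) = (r - 4)^2*(r - 2)*(r)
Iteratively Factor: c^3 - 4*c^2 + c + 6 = (c + 1)*(c^2 - 5*c + 6) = (c - 3)*(c + 1)*(c - 2)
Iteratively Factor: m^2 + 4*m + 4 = (m + 2)*(m + 2)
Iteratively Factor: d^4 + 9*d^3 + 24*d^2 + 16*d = (d + 4)*(d^3 + 5*d^2 + 4*d) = d*(d + 4)*(d^2 + 5*d + 4) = d*(d + 1)*(d + 4)*(d + 4)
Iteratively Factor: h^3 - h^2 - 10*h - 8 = (h + 1)*(h^2 - 2*h - 8) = (h + 1)*(h + 2)*(h - 4)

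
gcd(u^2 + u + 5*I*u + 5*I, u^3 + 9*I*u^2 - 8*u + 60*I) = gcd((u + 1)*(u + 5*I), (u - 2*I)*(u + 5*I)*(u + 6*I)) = u + 5*I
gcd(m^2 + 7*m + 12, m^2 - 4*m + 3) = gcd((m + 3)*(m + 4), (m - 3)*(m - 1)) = 1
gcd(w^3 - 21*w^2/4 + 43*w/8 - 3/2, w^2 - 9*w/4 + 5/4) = 1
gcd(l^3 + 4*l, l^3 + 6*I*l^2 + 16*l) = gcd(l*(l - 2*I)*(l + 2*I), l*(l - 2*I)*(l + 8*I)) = l^2 - 2*I*l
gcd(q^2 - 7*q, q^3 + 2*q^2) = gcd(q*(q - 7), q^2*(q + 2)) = q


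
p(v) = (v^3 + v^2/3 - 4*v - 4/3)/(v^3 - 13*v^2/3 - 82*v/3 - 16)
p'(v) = (-3*v^2 + 26*v/3 + 82/3)*(v^3 + v^2/3 - 4*v - 4/3)/(v^3 - 13*v^2/3 - 82*v/3 - 16)^2 + (3*v^2 + 2*v/3 - 4)/(v^3 - 13*v^2/3 - 82*v/3 - 16)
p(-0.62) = -1.08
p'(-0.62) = 26.93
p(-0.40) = -0.04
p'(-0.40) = 0.83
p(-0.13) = 0.06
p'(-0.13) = 0.19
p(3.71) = -0.31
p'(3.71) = -0.27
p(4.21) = -0.47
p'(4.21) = -0.35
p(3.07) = -0.17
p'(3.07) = -0.20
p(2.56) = -0.08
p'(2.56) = -0.15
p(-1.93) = 0.03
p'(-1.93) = 0.44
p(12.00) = 2.27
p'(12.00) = -0.33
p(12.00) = 2.27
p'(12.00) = -0.33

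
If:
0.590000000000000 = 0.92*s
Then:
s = 0.64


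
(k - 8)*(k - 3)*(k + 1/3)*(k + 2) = k^4 - 26*k^3/3 - k^2 + 146*k/3 + 16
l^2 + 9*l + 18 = (l + 3)*(l + 6)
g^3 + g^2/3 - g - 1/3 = (g - 1)*(g + 1/3)*(g + 1)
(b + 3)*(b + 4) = b^2 + 7*b + 12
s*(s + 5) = s^2 + 5*s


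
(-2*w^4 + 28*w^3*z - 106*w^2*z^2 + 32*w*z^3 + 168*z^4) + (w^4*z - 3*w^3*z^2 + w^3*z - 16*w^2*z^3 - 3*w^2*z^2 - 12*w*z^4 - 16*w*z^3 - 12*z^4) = w^4*z - 2*w^4 - 3*w^3*z^2 + 29*w^3*z - 16*w^2*z^3 - 109*w^2*z^2 - 12*w*z^4 + 16*w*z^3 + 156*z^4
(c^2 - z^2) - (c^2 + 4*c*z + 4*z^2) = -4*c*z - 5*z^2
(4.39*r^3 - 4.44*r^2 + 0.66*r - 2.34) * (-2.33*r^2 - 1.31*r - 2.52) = -10.2287*r^5 + 4.5943*r^4 - 6.7842*r^3 + 15.7764*r^2 + 1.4022*r + 5.8968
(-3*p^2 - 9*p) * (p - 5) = -3*p^3 + 6*p^2 + 45*p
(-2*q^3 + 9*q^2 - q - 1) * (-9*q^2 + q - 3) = 18*q^5 - 83*q^4 + 24*q^3 - 19*q^2 + 2*q + 3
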